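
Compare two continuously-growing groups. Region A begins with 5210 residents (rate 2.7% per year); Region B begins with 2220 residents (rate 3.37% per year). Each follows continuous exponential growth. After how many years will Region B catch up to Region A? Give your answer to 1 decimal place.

t ≈ 127.3 years

5210·e^(0.027t) = 2220·e^(0.0337t)
5210/2220 = e^((0.0337 − 0.027)t) → ln(2.34685) = 0.0067·t
t = 0.85307 / 0.0067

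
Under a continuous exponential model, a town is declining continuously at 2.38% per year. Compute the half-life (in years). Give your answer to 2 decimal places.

half-life = ln(2) / |r| = 0.69315 / 0.0238

half-life ≈ 29.12 years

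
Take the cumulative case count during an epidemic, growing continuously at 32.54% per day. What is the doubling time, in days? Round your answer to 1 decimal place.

doubling time = ln(2) / |r| = 0.69315 / 0.3254

doubling time ≈ 2.1 days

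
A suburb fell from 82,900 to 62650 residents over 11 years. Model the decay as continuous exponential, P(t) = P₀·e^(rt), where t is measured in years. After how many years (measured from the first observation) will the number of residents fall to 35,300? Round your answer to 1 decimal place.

t ≈ 33.5 years

r = ln(62650/82900) / 11 ≈ -0.025461 per year
t = ln(35300/82900) / r = -0.85375 / -0.025461 ≈ 33.532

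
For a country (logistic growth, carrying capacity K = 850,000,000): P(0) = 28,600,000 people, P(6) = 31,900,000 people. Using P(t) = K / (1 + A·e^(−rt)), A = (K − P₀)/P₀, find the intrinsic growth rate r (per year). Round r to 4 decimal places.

r ≈ 0.0189 per year

A = (850000000 − 28600000)/28600000 = 28.72028
31900000 = 850000000/(1 + 28.72028·e^(−r·6)) → e^(−6r) = (26.64577 − 1)/28.72028 = 0.89295
r = −ln(0.89295)/6 = 0.11322/6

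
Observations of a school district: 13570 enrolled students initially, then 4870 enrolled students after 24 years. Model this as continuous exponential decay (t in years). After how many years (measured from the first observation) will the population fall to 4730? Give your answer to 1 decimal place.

t ≈ 24.7 years

r = ln(4870/13570) / 24 ≈ -0.042699 per year
t = ln(4730/13570) / r = -1.05394 / -0.042699 ≈ 24.683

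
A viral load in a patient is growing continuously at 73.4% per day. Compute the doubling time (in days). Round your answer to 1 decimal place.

doubling time = ln(2) / |r| = 0.69315 / 0.734

doubling time ≈ 0.9 days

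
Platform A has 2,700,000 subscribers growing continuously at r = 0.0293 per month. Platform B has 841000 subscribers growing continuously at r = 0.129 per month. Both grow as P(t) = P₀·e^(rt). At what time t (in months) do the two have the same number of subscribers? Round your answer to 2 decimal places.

t ≈ 11.70 months

2700000·e^(0.0293t) = 841000·e^(0.129t)
2700000/841000 = e^((0.129 − 0.0293)t) → ln(3.21046) = 0.0997·t
t = 1.16642 / 0.0997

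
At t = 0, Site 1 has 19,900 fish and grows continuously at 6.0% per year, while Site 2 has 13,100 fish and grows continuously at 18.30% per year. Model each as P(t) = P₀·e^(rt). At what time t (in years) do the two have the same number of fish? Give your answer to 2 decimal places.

19900·e^(0.06t) = 13100·e^(0.183t)
19900/13100 = e^((0.183 − 0.06)t) → ln(1.51908) = 0.123·t
t = 0.41811 / 0.123

t ≈ 3.40 years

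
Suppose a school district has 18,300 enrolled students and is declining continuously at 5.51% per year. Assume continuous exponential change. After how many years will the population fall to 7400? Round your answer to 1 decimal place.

7400 = 18300 · e^(-0.0551·t)
t = ln(7400/18300) / -0.0551 = ln(0.40437) / -0.0551 = -0.90542 / -0.0551

t ≈ 16.4 years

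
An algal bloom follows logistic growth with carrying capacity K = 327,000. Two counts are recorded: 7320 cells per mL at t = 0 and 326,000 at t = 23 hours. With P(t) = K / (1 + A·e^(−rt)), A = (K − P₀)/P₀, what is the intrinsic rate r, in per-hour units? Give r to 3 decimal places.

A = (327000 − 7320)/7320 = 43.67213
326000 = 327000/(1 + 43.67213·e^(−r·23)) → e^(−23r) = (1.00307 − 1)/43.67213 = 0.00007
r = −ln(0.00007)/23 = 9.56361/23

r ≈ 0.416 per hour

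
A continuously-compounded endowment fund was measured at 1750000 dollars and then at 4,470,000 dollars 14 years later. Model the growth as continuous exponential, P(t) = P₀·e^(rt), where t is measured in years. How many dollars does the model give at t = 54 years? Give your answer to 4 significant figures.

r = ln(4470000/1750000) / 14 ≈ 0.066984 per year
P(54) = 1750000 · e^(0.066984·54) = 1750000 · 37.2303 ≈ 65153026.28

≈ 65,150,000 dollars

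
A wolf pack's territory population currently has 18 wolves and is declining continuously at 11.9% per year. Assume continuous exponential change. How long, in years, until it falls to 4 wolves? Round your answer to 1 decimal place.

4 = 18 · e^(-0.119·t)
t = ln(4/18) / -0.119 = ln(0.22222) / -0.119 = -1.50408 / -0.119

t ≈ 12.6 years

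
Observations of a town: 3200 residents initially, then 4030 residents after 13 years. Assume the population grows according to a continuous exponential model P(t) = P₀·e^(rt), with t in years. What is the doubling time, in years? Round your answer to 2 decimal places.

doubling time ≈ 39.07 years

r = ln(4030/3200) / 13 = ln(1.25937) / 13 ≈ 0.01774 per year
doubling time = ln 2 / |r| = 0.69315 / 0.01774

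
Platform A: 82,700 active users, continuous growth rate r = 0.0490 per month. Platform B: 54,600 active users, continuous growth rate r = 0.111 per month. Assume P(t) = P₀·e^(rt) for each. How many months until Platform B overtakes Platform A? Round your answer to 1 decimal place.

t ≈ 6.7 months

82700·e^(0.049t) = 54600·e^(0.111t)
82700/54600 = e^((0.111 − 0.049)t) → ln(1.51465) = 0.062·t
t = 0.41519 / 0.062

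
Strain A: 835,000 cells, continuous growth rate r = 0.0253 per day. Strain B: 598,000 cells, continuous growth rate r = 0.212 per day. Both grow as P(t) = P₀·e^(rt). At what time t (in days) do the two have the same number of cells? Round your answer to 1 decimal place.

t ≈ 1.8 days

835000·e^(0.0253t) = 598000·e^(0.212t)
835000/598000 = e^((0.212 − 0.0253)t) → ln(1.39632) = 0.1867·t
t = 0.33384 / 0.1867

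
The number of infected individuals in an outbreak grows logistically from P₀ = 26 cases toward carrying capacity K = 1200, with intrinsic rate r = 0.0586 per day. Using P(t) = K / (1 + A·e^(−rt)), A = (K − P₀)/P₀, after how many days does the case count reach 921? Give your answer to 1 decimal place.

t ≈ 85.4 days

A = (1200 − 26)/26 = 45.15385
921 = 1200/(1 + 45.15385·e^(−0.0586t)) → 1 + 45.15385·e^(−0.0586t) = 1.30293
e^(−0.0586t) = 0.006709 → t = ln(149.05624)/0.0586 = 5.00432/0.0586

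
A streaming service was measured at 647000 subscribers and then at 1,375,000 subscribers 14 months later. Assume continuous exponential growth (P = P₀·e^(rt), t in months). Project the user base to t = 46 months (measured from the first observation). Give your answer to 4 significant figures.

r = ln(1375000/647000) / 14 ≈ 0.053847 per month
P(46) = 647000 · e^(0.053847·46) = 647000 · 11.90523 ≈ 7702681.46

≈ 7,703,000 subscribers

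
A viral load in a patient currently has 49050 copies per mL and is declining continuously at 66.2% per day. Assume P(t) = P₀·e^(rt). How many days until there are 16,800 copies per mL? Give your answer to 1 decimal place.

16800 = 49050 · e^(-0.662·t)
t = ln(16800/49050) / -0.662 = ln(0.34251) / -0.662 = -1.07146 / -0.662

t ≈ 1.6 days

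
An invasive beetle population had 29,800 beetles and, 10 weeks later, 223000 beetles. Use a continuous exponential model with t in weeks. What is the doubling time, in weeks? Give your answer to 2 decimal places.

r = ln(223000/29800) / 10 = ln(7.48322) / 10 ≈ 0.201266 per week
doubling time = ln 2 / |r| = 0.69315 / 0.201266

doubling time ≈ 3.44 weeks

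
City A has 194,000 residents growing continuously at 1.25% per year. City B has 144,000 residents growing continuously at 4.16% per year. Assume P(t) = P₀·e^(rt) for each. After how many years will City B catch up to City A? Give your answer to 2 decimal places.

194000·e^(0.0125t) = 144000·e^(0.0416t)
194000/144000 = e^((0.0416 − 0.0125)t) → ln(1.34722) = 0.0291·t
t = 0.29804 / 0.0291

t ≈ 10.24 years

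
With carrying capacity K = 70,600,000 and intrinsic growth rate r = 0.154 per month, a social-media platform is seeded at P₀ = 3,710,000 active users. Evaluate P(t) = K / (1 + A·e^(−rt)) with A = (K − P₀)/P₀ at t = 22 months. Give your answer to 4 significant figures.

≈ 43,880,000 active users

A = (70600000 − 3710000)/3710000 = 18.02965
P(22) = 70600000 / (1 + 18.02965·e^(−0.154·22)) = 70600000 / (1 + 18.02965·0.033776)
= 70600000 / 1.60897 ≈ 43878938.97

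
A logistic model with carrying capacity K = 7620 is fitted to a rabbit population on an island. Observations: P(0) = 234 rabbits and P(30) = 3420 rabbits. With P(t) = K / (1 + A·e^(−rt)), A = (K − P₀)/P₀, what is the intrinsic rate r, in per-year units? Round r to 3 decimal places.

r ≈ 0.108 per year

A = (7620 − 234)/234 = 31.5641
3420 = 7620/(1 + 31.5641·e^(−r·30)) → e^(−30r) = (2.22807 − 1)/31.5641 = 0.038907
r = −ln(0.038907)/30 = 3.24658/30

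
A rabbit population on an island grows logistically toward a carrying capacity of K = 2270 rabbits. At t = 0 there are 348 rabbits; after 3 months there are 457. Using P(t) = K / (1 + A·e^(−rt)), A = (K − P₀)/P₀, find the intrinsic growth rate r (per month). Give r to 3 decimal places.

A = (2270 − 348)/348 = 5.52299
457 = 2270/(1 + 5.52299·e^(−r·3)) → e^(−3r) = (4.96718 − 1)/5.52299 = 0.718303
r = −ln(0.718303)/3 = 0.33086/3

r ≈ 0.110 per month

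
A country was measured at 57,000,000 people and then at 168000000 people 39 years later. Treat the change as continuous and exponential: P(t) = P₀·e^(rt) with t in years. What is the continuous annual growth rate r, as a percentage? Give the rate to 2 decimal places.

r ≈ 2.77% per year

168000000 = 57000000 · e^(r·39)
e^(39r) = 168000000/57000000 = 2.94737
r = ln(2.94737) / 39 = 1.08091 / 39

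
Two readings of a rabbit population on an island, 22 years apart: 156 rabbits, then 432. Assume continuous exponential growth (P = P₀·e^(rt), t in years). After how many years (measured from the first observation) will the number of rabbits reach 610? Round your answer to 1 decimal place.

r = ln(432/156) / 22 ≈ 0.046299 per year
t = ln(610/156) / r = 1.3636 / 0.046299 ≈ 29.452

t ≈ 29.5 years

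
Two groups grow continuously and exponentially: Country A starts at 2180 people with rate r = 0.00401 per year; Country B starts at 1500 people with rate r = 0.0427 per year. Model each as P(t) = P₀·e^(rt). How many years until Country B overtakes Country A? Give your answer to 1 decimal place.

t ≈ 9.7 years

2180·e^(0.00401t) = 1500·e^(0.0427t)
2180/1500 = e^((0.0427 − 0.00401)t) → ln(1.45333) = 0.03869·t
t = 0.37386 / 0.03869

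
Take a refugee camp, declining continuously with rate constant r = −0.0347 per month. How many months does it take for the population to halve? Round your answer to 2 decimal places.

half-life ≈ 19.98 months

half-life = ln(2) / |r| = 0.69315 / 0.0347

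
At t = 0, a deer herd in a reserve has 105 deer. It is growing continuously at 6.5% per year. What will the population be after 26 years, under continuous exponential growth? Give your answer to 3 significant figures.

≈ 569 deer

P(26) = 105 · e^(0.065·26) = 105 · e^(1.69)
= 105 · 5.41948 ≈ 569.05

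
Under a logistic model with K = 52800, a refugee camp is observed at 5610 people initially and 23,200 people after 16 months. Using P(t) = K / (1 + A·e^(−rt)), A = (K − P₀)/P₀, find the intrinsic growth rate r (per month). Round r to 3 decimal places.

A = (52800 − 5610)/5610 = 8.41176
23200 = 52800/(1 + 8.41176·e^(−r·16)) → e^(−16r) = (2.27586 − 1)/8.41176 = 0.151676
r = −ln(0.151676)/16 = 1.88601/16

r ≈ 0.118 per month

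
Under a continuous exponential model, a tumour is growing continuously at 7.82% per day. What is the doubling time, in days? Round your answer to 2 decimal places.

doubling time = ln(2) / |r| = 0.69315 / 0.0782

doubling time ≈ 8.86 days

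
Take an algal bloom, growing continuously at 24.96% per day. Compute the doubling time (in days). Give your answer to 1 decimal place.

doubling time ≈ 2.8 days

doubling time = ln(2) / |r| = 0.69315 / 0.2496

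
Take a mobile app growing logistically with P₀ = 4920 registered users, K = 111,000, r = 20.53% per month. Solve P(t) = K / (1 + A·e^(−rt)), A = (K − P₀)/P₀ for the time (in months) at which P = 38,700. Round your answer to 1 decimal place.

A = (111000 − 4920)/4920 = 21.56098
38700 = 111000/(1 + 21.56098·e^(−0.2053t)) → 1 + 21.56098·e^(−0.2053t) = 2.86822
e^(−0.2053t) = 0.086648 → t = ln(11.54094)/0.2053 = 2.4459/0.2053

t ≈ 11.9 months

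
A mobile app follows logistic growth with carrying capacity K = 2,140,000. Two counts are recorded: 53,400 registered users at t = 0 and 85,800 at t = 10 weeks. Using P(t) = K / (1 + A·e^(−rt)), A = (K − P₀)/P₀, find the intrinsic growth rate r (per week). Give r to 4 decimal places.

A = (2140000 − 53400)/53400 = 39.07491
85800 = 2140000/(1 + 39.07491·e^(−r·10)) → e^(−10r) = (24.94172 − 1)/39.07491 = 0.612714
r = −ln(0.612714)/10 = 0.48986/10

r ≈ 0.0490 per week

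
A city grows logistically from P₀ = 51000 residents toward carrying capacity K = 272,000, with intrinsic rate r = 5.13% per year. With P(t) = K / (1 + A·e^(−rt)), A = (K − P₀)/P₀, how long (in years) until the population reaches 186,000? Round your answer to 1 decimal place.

t ≈ 43.6 years

A = (272000 − 51000)/51000 = 4.33333
186000 = 272000/(1 + 4.33333·e^(−0.0513t)) → 1 + 4.33333·e^(−0.0513t) = 1.46237
e^(−0.0513t) = 0.1067 → t = ln(9.37209)/0.0513 = 2.23774/0.0513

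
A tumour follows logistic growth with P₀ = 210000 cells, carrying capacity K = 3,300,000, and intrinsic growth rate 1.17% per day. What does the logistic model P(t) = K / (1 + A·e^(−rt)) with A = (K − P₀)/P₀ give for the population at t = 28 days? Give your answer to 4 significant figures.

A = (3300000 − 210000)/210000 = 14.71429
P(28) = 3300000 / (1 + 14.71429·e^(−0.0117·28)) = 3300000 / (1 + 14.71429·0.720651)
= 3300000 / 11.60387 ≈ 284387.93

≈ 284,400 cells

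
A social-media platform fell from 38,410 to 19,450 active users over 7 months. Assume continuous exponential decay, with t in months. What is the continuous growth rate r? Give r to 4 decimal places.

r ≈ -0.0972 per month

19450 = 38410 · e^(r·7)
e^(7r) = 19450/38410 = 0.50638
r = ln(0.50638) / 7 = -0.68047 / 7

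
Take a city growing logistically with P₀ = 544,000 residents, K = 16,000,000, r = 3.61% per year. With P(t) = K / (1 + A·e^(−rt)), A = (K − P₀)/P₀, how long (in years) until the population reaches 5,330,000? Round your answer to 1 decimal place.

t ≈ 73.5 years

A = (16000000 − 544000)/544000 = 28.41176
5330000 = 16000000/(1 + 28.41176·e^(−0.0361t)) → 1 + 28.41176·e^(−0.0361t) = 3.00188
e^(−0.0361t) = 0.070459 → t = ln(14.19257)/0.0361 = 2.65272/0.0361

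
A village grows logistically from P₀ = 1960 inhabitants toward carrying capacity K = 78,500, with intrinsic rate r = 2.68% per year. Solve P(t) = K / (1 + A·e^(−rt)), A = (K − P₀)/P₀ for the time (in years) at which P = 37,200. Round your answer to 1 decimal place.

t ≈ 132.8 years

A = (78500 − 1960)/1960 = 39.05102
37200 = 78500/(1 + 39.05102·e^(−0.0268t)) → 1 + 39.05102·e^(−0.0268t) = 2.11022
e^(−0.0268t) = 0.02843 → t = ln(35.17428)/0.0268 = 3.56032/0.0268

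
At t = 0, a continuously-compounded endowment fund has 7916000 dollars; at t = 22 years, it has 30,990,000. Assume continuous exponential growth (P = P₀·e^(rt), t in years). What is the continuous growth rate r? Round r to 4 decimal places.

30990000 = 7916000 · e^(r·22)
e^(22r) = 30990000/7916000 = 3.91486
r = ln(3.91486) / 22 = 1.36478 / 22

r ≈ 0.0620 per year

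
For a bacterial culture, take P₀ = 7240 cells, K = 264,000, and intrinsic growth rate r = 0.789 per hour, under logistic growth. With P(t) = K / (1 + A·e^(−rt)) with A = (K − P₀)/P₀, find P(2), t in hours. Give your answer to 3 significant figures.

≈ 31,700 cells

A = (264000 − 7240)/7240 = 35.46409
P(2) = 264000 / (1 + 35.46409·e^(−0.789·2)) = 264000 / (1 + 35.46409·0.206387)
= 264000 / 8.31934 ≈ 31733.27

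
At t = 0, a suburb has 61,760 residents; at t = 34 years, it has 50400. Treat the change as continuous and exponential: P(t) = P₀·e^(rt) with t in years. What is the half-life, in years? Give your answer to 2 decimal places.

half-life ≈ 115.94 years

r = ln(50400/61760) / 34 = ln(0.81606) / 34 ≈ -0.005978 per year
half-life = ln 2 / |r| = 0.69315 / 0.005978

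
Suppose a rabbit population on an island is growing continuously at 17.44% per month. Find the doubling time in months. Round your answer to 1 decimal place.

doubling time ≈ 4.0 months

doubling time = ln(2) / |r| = 0.69315 / 0.1744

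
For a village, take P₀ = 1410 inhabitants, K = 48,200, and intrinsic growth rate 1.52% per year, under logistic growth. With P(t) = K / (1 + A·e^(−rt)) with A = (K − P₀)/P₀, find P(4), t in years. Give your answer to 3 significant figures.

A = (48200 − 1410)/1410 = 33.1844
P(4) = 48200 / (1 + 33.1844·e^(−0.0152·4)) = 48200 / (1 + 33.1844·0.941011)
= 48200 / 32.2269 ≈ 1495.65

≈ 1,500 inhabitants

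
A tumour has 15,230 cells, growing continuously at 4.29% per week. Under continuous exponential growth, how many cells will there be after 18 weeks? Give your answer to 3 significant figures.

P(18) = 15230 · e^(0.0429·18) = 15230 · e^(0.7722)
= 15230 · 2.16452 ≈ 32965.68

≈ 33,000 cells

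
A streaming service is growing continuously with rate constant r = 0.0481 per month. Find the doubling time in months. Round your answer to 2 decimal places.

doubling time = ln(2) / |r| = 0.69315 / 0.0481

doubling time ≈ 14.41 months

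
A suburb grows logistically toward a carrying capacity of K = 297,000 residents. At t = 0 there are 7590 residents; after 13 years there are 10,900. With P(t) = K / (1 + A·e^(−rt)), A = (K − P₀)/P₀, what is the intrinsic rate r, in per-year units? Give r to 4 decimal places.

r ≈ 0.0287 per year

A = (297000 − 7590)/7590 = 38.13043
10900 = 297000/(1 + 38.13043·e^(−r·13)) → e^(−13r) = (27.24771 − 1)/38.13043 = 0.688366
r = −ln(0.688366)/13 = 0.37343/13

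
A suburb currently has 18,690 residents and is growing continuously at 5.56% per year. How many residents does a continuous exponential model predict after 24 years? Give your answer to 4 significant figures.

≈ 70,980 residents

P(24) = 18690 · e^(0.0556·24) = 18690 · e^(1.3344)
= 18690 · 3.79772 ≈ 70979.32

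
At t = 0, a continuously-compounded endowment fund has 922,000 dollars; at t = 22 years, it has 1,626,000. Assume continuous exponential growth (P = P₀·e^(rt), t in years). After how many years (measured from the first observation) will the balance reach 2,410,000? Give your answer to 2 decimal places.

t ≈ 37.26 years

r = ln(1626000/922000) / 22 ≈ 0.025788 per year
t = ln(2410000/922000) / r = 0.96084 / 0.025788 ≈ 37.259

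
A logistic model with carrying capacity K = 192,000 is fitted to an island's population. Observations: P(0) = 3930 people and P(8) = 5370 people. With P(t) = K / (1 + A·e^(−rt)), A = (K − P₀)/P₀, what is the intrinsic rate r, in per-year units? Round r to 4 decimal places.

A = (192000 − 3930)/3930 = 47.85496
5370 = 192000/(1 + 47.85496·e^(−r·8)) → e^(−8r) = (35.75419 − 1)/47.85496 = 0.72624
r = −ln(0.72624)/8 = 0.31987/8

r ≈ 0.0400 per year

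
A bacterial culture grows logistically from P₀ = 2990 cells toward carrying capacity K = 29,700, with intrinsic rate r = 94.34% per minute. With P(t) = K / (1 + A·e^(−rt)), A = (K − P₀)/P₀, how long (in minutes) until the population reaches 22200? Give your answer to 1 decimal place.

t ≈ 3.5 minutes

A = (29700 − 2990)/2990 = 8.93311
22200 = 29700/(1 + 8.93311·e^(−0.9434t)) → 1 + 8.93311·e^(−0.9434t) = 1.33784
e^(−0.9434t) = 0.037819 → t = ln(26.44201)/0.9434 = 3.27495/0.9434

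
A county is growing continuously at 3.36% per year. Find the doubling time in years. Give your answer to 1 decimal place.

doubling time ≈ 20.6 years

doubling time = ln(2) / |r| = 0.69315 / 0.0336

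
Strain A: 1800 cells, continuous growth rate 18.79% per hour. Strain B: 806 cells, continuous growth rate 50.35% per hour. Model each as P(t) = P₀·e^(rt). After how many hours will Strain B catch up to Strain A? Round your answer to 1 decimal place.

t ≈ 2.5 hours

1800·e^(0.1879t) = 806·e^(0.5035t)
1800/806 = e^((0.5035 − 0.1879)t) → ln(2.23325) = 0.3156·t
t = 0.80346 / 0.3156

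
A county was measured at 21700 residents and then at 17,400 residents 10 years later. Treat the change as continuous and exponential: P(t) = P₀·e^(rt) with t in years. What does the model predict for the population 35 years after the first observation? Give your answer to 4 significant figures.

≈ 10,020 residents

r = ln(17400/21700) / 10 ≈ -0.022084 per year
P(35) = 21700 · e^(-0.022084·35) = 21700 · 0.46165 ≈ 10017.82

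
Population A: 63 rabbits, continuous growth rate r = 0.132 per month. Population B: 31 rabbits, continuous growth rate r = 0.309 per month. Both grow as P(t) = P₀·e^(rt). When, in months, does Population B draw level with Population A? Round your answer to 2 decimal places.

t ≈ 4.01 months

63·e^(0.132t) = 31·e^(0.309t)
63/31 = e^((0.309 − 0.132)t) → ln(2.03226) = 0.177·t
t = 0.70915 / 0.177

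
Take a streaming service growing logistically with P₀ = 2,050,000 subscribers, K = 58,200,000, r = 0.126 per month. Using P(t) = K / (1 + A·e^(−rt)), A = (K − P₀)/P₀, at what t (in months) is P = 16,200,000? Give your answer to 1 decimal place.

t ≈ 18.7 months

A = (58200000 − 2050000)/2050000 = 27.39024
16200000 = 58200000/(1 + 27.39024·e^(−0.126t)) → 1 + 27.39024·e^(−0.126t) = 3.59259
e^(−0.126t) = 0.094654 → t = ln(10.56481)/0.126 = 2.35753/0.126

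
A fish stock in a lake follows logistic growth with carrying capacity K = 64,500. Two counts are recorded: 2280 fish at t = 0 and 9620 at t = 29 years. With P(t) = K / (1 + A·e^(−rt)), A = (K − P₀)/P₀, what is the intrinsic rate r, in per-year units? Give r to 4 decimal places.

r ≈ 0.0540 per year

A = (64500 − 2280)/2280 = 27.28947
9620 = 64500/(1 + 27.28947·e^(−r·29)) → e^(−29r) = (6.70478 − 1)/27.28947 = 0.209047
r = −ln(0.209047)/29 = 1.5652/29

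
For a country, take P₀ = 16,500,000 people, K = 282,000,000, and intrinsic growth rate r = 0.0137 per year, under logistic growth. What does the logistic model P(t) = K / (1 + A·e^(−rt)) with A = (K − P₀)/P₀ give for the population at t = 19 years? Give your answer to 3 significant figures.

A = (282000000 − 16500000)/16500000 = 16.09091
P(19) = 282000000 / (1 + 16.09091·e^(−0.0137·19)) = 282000000 / (1 + 16.09091·0.77082)
= 282000000 / 13.4032 ≈ 21039752.56

≈ 21,000,000 people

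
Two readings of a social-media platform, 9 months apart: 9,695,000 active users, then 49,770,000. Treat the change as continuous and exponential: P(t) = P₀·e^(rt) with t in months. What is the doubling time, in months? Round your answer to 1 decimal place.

r = ln(49770000/9695000) / 9 = ln(5.13357) / 9 ≈ 0.181756 per month
doubling time = ln 2 / |r| = 0.69315 / 0.181756

doubling time ≈ 3.8 months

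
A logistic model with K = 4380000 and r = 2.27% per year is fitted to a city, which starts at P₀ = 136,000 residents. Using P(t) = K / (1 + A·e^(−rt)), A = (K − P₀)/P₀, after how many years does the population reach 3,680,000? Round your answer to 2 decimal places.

t ≈ 224.68 years

A = (4380000 − 136000)/136000 = 31.20588
3680000 = 4380000/(1 + 31.20588·e^(−0.0227t)) → 1 + 31.20588·e^(−0.0227t) = 1.19022
e^(−0.0227t) = 0.006096 → t = ln(164.05378)/0.0227 = 5.10019/0.0227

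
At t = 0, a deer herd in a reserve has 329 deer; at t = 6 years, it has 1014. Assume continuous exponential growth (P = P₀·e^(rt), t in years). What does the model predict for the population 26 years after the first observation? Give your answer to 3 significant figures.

r = ln(1014/329) / 6 ≈ 0.1876 per year
P(26) = 329 · e^(0.1876·26) = 329 · 131.31538 ≈ 43202.76

≈ 43,200 deer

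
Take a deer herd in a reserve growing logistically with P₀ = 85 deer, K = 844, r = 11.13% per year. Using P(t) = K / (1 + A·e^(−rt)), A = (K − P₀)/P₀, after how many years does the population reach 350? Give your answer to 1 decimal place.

A = (844 − 85)/85 = 8.92941
350 = 844/(1 + 8.92941·e^(−0.1113t)) → 1 + 8.92941·e^(−0.1113t) = 2.41143
e^(−0.1113t) = 0.158065 → t = ln(6.32651)/0.1113 = 1.84475/0.1113

t ≈ 16.6 years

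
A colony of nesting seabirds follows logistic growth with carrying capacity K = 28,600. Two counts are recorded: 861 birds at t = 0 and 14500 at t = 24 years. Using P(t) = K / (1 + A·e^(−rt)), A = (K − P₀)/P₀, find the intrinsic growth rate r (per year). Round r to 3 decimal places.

r ≈ 0.146 per year

A = (28600 − 861)/861 = 32.21719
14500 = 28600/(1 + 32.21719·e^(−r·24)) → e^(−24r) = (1.97241 − 1)/32.21719 = 0.030183
r = −ln(0.030183)/24 = 3.50047/24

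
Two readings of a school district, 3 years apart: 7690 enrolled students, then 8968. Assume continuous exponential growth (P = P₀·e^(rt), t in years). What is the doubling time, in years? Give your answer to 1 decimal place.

r = ln(8968/7690) / 3 = ln(1.16619) / 3 ≈ 0.051247 per year
doubling time = ln 2 / |r| = 0.69315 / 0.051247

doubling time ≈ 13.5 years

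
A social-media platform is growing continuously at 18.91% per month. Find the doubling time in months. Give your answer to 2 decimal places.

doubling time = ln(2) / |r| = 0.69315 / 0.1891

doubling time ≈ 3.67 months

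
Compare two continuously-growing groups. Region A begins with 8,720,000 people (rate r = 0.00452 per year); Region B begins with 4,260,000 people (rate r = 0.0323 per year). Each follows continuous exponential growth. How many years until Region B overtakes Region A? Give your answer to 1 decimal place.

8720000·e^(0.00452t) = 4260000·e^(0.0323t)
8720000/4260000 = e^((0.0323 − 0.00452)t) → ln(2.04695) = 0.02778·t
t = 0.71635 / 0.02778

t ≈ 25.8 years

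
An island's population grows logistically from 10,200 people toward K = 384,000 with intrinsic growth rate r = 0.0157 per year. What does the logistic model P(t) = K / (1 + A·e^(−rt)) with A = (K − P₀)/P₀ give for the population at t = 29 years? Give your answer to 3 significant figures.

A = (384000 − 10200)/10200 = 36.64706
P(29) = 384000 / (1 + 36.64706·e^(−0.0157·29)) = 384000 / (1 + 36.64706·0.634258)
= 384000 / 24.24368 ≈ 15839.18

≈ 15,800 people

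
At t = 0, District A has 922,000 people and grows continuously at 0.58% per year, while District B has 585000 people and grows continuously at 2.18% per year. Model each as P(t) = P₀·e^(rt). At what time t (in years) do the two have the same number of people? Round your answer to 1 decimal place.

t ≈ 28.4 years

922000·e^(0.0058t) = 585000·e^(0.0218t)
922000/585000 = e^((0.0218 − 0.0058)t) → ln(1.57607) = 0.016·t
t = 0.45493 / 0.016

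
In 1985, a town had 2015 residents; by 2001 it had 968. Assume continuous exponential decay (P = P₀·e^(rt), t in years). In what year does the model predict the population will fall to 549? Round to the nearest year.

r = ln(968/2015) / 16 = -0.73314/16 ≈ -0.045821 per year
t = ln(549/2015) / r = -1.30028/-0.045821 ≈ 28.38 years after 1985

year 2013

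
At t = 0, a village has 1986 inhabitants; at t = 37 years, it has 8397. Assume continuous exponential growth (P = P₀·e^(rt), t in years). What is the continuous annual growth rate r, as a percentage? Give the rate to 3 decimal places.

8397 = 1986 · e^(r·37)
e^(37r) = 8397/1986 = 4.2281
r = ln(4.2281) / 37 = 1.44175 / 37

r ≈ 3.897% per year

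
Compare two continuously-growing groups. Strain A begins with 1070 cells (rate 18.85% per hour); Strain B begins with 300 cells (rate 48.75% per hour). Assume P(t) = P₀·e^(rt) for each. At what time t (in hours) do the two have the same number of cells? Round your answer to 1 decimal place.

t ≈ 4.3 hours

1070·e^(0.1885t) = 300·e^(0.4875t)
1070/300 = e^((0.4875 − 0.1885)t) → ln(3.56667) = 0.299·t
t = 1.27163 / 0.299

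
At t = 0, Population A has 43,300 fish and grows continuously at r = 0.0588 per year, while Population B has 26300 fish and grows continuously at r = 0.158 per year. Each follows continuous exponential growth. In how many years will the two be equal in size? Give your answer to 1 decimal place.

t ≈ 5.0 years

43300·e^(0.0588t) = 26300·e^(0.158t)
43300/26300 = e^((0.158 − 0.0588)t) → ln(1.64639) = 0.0992·t
t = 0.49858 / 0.0992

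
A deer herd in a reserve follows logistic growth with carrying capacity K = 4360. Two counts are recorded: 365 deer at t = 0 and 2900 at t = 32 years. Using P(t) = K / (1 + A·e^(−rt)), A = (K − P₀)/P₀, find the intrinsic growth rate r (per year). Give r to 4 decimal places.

A = (4360 − 365)/365 = 10.94521
2900 = 4360/(1 + 10.94521·e^(−r·32)) → e^(−32r) = (1.50345 − 1)/10.94521 = 0.045997
r = −ln(0.045997)/32 = 3.07918/32

r ≈ 0.0962 per year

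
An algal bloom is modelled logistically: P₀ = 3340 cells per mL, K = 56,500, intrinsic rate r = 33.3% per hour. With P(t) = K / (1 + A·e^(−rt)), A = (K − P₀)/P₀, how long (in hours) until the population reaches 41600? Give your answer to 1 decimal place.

A = (56500 − 3340)/3340 = 15.91617
41600 = 56500/(1 + 15.91617·e^(−0.333t)) → 1 + 15.91617·e^(−0.333t) = 1.35817
e^(−0.333t) = 0.022504 → t = ln(44.43709)/0.333 = 3.79407/0.333

t ≈ 11.4 hours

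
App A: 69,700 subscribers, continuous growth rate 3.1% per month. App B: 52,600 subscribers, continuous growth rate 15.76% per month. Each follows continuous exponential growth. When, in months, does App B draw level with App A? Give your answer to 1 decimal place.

t ≈ 2.2 months

69700·e^(0.031t) = 52600·e^(0.1576t)
69700/52600 = e^((0.1576 − 0.031)t) → ln(1.3251) = 0.1266·t
t = 0.28148 / 0.1266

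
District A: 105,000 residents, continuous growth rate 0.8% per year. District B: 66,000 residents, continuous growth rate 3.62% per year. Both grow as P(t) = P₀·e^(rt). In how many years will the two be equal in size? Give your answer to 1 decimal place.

t ≈ 16.5 years

105000·e^(0.008t) = 66000·e^(0.0362t)
105000/66000 = e^((0.0362 − 0.008)t) → ln(1.59091) = 0.0282·t
t = 0.46431 / 0.0282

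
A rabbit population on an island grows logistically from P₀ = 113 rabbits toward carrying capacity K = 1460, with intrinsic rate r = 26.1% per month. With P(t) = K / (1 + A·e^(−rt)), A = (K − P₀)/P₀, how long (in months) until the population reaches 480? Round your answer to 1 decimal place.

A = (1460 − 113)/113 = 11.92035
480 = 1460/(1 + 11.92035·e^(−0.261t)) → 1 + 11.92035·e^(−0.261t) = 3.04167
e^(−0.261t) = 0.171276 → t = ln(5.83854)/0.261 = 1.76448/0.261

t ≈ 6.8 months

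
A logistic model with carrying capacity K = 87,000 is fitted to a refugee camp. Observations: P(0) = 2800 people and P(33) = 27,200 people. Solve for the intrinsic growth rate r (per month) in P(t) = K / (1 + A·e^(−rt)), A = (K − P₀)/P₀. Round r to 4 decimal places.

A = (87000 − 2800)/2800 = 30.07143
27200 = 87000/(1 + 30.07143·e^(−r·33)) → e^(−33r) = (3.19853 − 1)/30.07143 = 0.07311
r = −ln(0.07311)/33 = 2.61579/33

r ≈ 0.0793 per month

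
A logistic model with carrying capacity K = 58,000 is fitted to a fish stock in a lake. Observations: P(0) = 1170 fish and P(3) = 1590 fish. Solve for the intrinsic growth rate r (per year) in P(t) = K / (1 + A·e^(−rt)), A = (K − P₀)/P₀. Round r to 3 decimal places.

A = (58000 − 1170)/1170 = 48.57265
1590 = 58000/(1 + 48.57265·e^(−r·3)) → e^(−3r) = (36.47799 − 1)/48.57265 = 0.730411
r = −ln(0.730411)/3 = 0.31415/3

r ≈ 0.105 per year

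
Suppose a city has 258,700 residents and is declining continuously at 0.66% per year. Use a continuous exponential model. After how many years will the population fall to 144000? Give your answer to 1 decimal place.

144000 = 258700 · e^(-0.0066·t)
t = ln(144000/258700) / -0.0066 = ln(0.55663) / -0.0066 = -0.58586 / -0.0066

t ≈ 88.8 years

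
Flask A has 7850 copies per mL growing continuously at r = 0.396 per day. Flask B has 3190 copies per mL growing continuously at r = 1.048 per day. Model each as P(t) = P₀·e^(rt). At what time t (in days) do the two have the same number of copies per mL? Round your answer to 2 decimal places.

7850·e^(0.396t) = 3190·e^(1.048t)
7850/3190 = e^((1.048 − 0.396)t) → ln(2.46082) = 0.652·t
t = 0.90049 / 0.652

t ≈ 1.38 days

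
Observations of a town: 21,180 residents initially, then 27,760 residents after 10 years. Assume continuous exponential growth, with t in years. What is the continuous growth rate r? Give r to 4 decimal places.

r ≈ 0.0271 per year

27760 = 21180 · e^(r·10)
e^(10r) = 27760/21180 = 1.31067
r = ln(1.31067) / 10 = 0.27054 / 10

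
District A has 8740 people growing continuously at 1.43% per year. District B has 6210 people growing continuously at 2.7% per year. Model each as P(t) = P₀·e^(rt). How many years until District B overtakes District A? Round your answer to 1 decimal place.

t ≈ 26.9 years

8740·e^(0.0143t) = 6210·e^(0.027t)
8740/6210 = e^((0.027 − 0.0143)t) → ln(1.40741) = 0.0127·t
t = 0.34175 / 0.0127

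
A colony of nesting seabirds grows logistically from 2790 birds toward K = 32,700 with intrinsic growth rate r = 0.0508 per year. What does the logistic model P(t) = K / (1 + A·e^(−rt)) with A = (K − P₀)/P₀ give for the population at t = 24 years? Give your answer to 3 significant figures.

≈ 7,850 birds

A = (32700 − 2790)/2790 = 10.72043
P(24) = 32700 / (1 + 10.72043·e^(−0.0508·24)) = 32700 / (1 + 10.72043·0.295466)
= 32700 / 4.16753 ≈ 7846.38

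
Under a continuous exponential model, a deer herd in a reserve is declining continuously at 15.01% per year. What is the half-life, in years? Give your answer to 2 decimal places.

half-life = ln(2) / |r| = 0.69315 / 0.1501

half-life ≈ 4.62 years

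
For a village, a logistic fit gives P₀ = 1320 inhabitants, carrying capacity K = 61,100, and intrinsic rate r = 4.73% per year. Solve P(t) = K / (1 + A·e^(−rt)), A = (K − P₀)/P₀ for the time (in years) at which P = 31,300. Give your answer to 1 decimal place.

A = (61100 − 1320)/1320 = 45.28788
31300 = 61100/(1 + 45.28788·e^(−0.0473t)) → 1 + 45.28788·e^(−0.0473t) = 1.95208
e^(−0.0473t) = 0.021023 → t = ln(47.56747)/0.0473 = 3.86215/0.0473

t ≈ 81.7 years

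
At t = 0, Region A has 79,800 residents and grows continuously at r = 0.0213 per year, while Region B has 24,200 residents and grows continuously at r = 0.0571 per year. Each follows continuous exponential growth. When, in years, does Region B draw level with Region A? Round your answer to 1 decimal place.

79800·e^(0.0213t) = 24200·e^(0.0571t)
79800/24200 = e^((0.0571 − 0.0213)t) → ln(3.29752) = 0.0358·t
t = 1.19317 / 0.0358

t ≈ 33.3 years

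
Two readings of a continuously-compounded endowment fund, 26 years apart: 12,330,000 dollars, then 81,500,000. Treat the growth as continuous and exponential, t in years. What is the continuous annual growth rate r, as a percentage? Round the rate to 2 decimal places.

r ≈ 7.26% per year

81500000 = 12330000 · e^(r·26)
e^(26r) = 81500000/12330000 = 6.60989
r = ln(6.60989) / 26 = 1.88857 / 26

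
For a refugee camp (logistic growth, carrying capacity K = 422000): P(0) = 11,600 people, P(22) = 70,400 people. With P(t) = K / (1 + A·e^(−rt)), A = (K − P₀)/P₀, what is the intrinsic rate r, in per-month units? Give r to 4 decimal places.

r ≈ 0.0890 per month

A = (422000 − 11600)/11600 = 35.37931
70400 = 422000/(1 + 35.37931·e^(−r·22)) → e^(−22r) = (5.99432 − 1)/35.37931 = 0.141165
r = −ln(0.141165)/22 = 1.95783/22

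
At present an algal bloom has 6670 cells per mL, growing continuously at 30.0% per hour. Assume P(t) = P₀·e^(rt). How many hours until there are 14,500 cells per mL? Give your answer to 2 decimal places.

t ≈ 2.59 hours

14500 = 6670 · e^(0.3·t)
t = ln(14500/6670) / 0.3 = ln(2.17391) / 0.3 = 0.77653 / 0.3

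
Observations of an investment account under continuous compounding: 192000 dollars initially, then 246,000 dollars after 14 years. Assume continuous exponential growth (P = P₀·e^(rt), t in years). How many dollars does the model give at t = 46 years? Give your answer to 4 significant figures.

≈ 433,500 dollars

r = ln(246000/192000) / 14 ≈ 0.017703 per year
P(46) = 192000 · e^(0.017703·46) = 192000 · 2.25764 ≈ 433466.36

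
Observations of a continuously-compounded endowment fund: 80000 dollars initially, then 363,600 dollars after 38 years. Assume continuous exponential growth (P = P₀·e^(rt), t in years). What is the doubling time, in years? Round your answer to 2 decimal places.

doubling time ≈ 17.40 years

r = ln(363600/80000) / 38 = ln(4.545) / 38 ≈ 0.039843 per year
doubling time = ln 2 / |r| = 0.69315 / 0.039843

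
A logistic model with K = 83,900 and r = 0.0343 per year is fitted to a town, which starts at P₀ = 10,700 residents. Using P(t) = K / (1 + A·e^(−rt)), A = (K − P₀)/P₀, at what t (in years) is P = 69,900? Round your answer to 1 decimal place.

t ≈ 102.9 years

A = (83900 − 10700)/10700 = 6.84112
69900 = 83900/(1 + 6.84112·e^(−0.0343t)) → 1 + 6.84112·e^(−0.0343t) = 1.20029
e^(−0.0343t) = 0.029277 → t = ln(34.15674)/0.0343 = 3.53096/0.0343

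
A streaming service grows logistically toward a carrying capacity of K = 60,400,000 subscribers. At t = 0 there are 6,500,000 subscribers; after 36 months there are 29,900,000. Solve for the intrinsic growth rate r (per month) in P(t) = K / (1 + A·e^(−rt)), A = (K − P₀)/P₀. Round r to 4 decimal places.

A = (60400000 − 6500000)/6500000 = 8.29231
29900000 = 60400000/(1 + 8.29231·e^(−r·36)) → e^(−36r) = (2.02007 − 1)/8.29231 = 0.123014
r = −ln(0.123014)/36 = 2.09546/36

r ≈ 0.0582 per month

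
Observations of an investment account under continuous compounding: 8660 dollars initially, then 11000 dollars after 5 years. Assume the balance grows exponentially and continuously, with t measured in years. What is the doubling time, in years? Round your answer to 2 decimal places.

r = ln(11000/8660) / 5 = ln(1.27021) / 5 ≈ 0.047836 per year
doubling time = ln 2 / |r| = 0.69315 / 0.047836

doubling time ≈ 14.49 years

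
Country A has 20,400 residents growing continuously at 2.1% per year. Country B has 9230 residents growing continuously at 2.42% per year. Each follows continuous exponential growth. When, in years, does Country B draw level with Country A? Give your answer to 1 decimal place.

20400·e^(0.021t) = 9230·e^(0.0242t)
20400/9230 = e^((0.0242 − 0.021)t) → ln(2.21018) = 0.0032·t
t = 0.79308 / 0.0032

t ≈ 247.8 years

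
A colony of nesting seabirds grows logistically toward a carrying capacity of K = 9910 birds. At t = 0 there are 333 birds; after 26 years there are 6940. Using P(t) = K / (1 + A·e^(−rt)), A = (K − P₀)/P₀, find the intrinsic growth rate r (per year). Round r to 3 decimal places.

r ≈ 0.162 per year

A = (9910 − 333)/333 = 28.75976
6940 = 9910/(1 + 28.75976·e^(−r·26)) → e^(−26r) = (1.42795 − 1)/28.75976 = 0.01488
r = −ln(0.01488)/26 = 4.20772/26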